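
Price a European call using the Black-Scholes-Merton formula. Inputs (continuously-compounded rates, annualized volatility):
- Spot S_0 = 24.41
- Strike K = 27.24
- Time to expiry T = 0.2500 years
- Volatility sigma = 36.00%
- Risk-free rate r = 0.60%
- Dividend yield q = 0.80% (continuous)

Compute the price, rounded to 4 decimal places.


d1 = (ln(S/K) + (r - q + 0.5*sigma^2) * T) / (sigma * sqrt(T)) = -0.52218665
d2 = d1 - sigma * sqrt(T) = -0.70218665
exp(-rT) = 0.99850112; exp(-qT) = 0.99800200
C = S_0 * exp(-qT) * N(d1) - K * exp(-rT) * N(d2)
N(d1) = 0.30077019; N(d2) = 0.24128139
C = 24.4100 * 0.99800200 * 0.30077019 - 27.2400 * 0.99850112 * 0.24128139 = 0.7645

Answer: Price = 0.7645


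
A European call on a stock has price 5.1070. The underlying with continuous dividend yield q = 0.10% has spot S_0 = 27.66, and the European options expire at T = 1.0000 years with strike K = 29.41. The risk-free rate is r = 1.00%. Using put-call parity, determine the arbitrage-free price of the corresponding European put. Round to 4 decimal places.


Put-call parity: C - P = S_0 * exp(-qT) - K * exp(-rT).
S_0 * exp(-qT) = 27.6600 * 0.99900050 = 27.63235383
K * exp(-rT) = 29.4100 * 0.99004983 = 29.11736561
P = C - S*exp(-qT) + K*exp(-rT)
P = 5.1070 - 27.63235383 + 29.11736561 = 6.5920

Answer: Put price = 6.5920


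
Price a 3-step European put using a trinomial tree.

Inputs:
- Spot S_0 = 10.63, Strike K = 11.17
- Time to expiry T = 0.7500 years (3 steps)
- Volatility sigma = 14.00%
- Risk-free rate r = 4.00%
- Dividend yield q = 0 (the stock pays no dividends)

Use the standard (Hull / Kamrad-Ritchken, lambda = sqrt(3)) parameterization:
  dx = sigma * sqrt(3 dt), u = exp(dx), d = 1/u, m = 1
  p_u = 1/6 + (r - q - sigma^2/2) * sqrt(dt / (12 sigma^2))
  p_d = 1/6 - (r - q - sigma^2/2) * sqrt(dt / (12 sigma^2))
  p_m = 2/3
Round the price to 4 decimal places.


Answer: Price = V(0,0) = 0.6476

Derivation:
dt = T/N = 0.250000; dx = sigma*sqrt(3*dt) = 0.121244
u = exp(dx) = 1.128900; d = 1/u = 0.885818
p_u = 0.197802, p_m = 0.666667, p_d = 0.135531
Discount per step: exp(-r*dt) = 0.990050
Stock lattice S(k, j) with j the centered position index:
  k=0: S(0,+0) = 10.6300
  k=1: S(1,-1) = 9.4162; S(1,+0) = 10.6300; S(1,+1) = 12.0002
  k=2: S(2,-2) = 8.3411; S(2,-1) = 9.4162; S(2,+0) = 10.6300; S(2,+1) = 12.0002; S(2,+2) = 13.5470
  k=3: S(3,-3) = 7.3887; S(3,-2) = 8.3411; S(3,-1) = 9.4162; S(3,+0) = 10.6300; S(3,+1) = 12.0002; S(3,+2) = 13.5470; S(3,+3) = 15.2932
Terminal payoffs V(N, j) = max(K - S_T, 0):
  V(3,-3) = 3.781317; V(3,-2) = 2.828917; V(3,-1) = 1.753753; V(3,+0) = 0.540000; V(3,+1) = 0.000000; V(3,+2) = 0.000000; V(3,+3) = 0.000000
Backward induction: V(k, j) = exp(-r*dt) * [p_u * V(k+1, j+1) + p_m * V(k+1, j) + p_d * V(k+1, j-1)]
  V(2,-2) = exp(-r*dt) * [p_u*1.753753 + p_m*2.828917 + p_d*3.781317] = 2.718010
  V(2,-1) = exp(-r*dt) * [p_u*0.540000 + p_m*1.753753 + p_d*2.828917] = 1.642876
  V(2,+0) = exp(-r*dt) * [p_u*0.000000 + p_m*0.540000 + p_d*1.753753] = 0.591741
  V(2,+1) = exp(-r*dt) * [p_u*0.000000 + p_m*0.000000 + p_d*0.540000] = 0.072459
  V(2,+2) = exp(-r*dt) * [p_u*0.000000 + p_m*0.000000 + p_d*0.000000] = 0.000000
  V(1,-1) = exp(-r*dt) * [p_u*0.591741 + p_m*1.642876 + p_d*2.718010] = 1.564945
  V(1,+0) = exp(-r*dt) * [p_u*0.072459 + p_m*0.591741 + p_d*1.642876] = 0.625204
  V(1,+1) = exp(-r*dt) * [p_u*0.000000 + p_m*0.072459 + p_d*0.591741] = 0.127226
  V(0,+0) = exp(-r*dt) * [p_u*0.127226 + p_m*0.625204 + p_d*1.564945] = 0.647559


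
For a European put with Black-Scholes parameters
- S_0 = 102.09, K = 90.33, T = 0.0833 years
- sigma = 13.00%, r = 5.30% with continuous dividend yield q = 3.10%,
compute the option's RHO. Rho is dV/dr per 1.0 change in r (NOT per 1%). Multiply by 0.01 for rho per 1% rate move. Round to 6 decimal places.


Answer: Rho = -0.003727

Derivation:
d1 = 3.3294446000; d2 = 3.2919243388
phi(d1) = 0.0015623890; exp(-qT) = 0.9974210313; exp(-rT) = 0.9955948313
N(-d2) = 0.0004975219
Rho = -K*T*exp(-rT)*N(-d2) = -90.3300 * 0.0833 * 0.9955948313 * 0.0004975219 = -0.003727


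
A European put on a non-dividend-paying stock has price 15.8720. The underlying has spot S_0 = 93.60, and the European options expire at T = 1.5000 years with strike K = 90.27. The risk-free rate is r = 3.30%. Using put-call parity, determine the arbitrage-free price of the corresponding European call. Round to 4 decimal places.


Put-call parity: C - P = S_0 * exp(-qT) - K * exp(-rT).
S_0 * exp(-qT) = 93.6000 * 1.00000000 = 93.60000000
K * exp(-rT) = 90.2700 * 0.95170516 = 85.91042462
C = P + S*exp(-qT) - K*exp(-rT)
C = 15.8720 + 93.60000000 - 85.91042462 = 23.5616

Answer: Call price = 23.5616


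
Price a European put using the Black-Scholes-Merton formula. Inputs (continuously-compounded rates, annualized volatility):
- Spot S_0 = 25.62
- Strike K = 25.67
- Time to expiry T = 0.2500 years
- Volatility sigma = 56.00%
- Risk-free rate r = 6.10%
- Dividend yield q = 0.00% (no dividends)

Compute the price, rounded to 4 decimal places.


Answer: Price = 2.6676

Derivation:
d1 = (ln(S/K) + (r - q + 0.5*sigma^2) * T) / (sigma * sqrt(T)) = 0.18750108
d2 = d1 - sigma * sqrt(T) = -0.09249892
exp(-rT) = 0.98486569; exp(-qT) = 1.00000000
P = K * exp(-rT) * N(-d2) - S_0 * exp(-qT) * N(-d1)
N(-d1) = 0.42563389; N(-d2) = 0.53684918
P = 25.6700 * 0.98486569 * 0.53684918 - 25.6200 * 1.00000000 * 0.42563389 = 2.6676


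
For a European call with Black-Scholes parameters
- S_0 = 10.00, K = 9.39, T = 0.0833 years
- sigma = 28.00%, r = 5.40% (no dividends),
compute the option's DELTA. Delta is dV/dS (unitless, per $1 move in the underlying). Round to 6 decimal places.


d1 = 0.8749022222; d2 = 0.7940893519
phi(d1) = 0.2720782739; exp(-qT) = 1.0000000000; exp(-rT) = 0.9955119017
N(d1) = 0.8091864451
Delta = exp(-qT) * N(d1) = 1.0000000000 * 0.8091864451 = 0.809186

Answer: Delta = 0.809186


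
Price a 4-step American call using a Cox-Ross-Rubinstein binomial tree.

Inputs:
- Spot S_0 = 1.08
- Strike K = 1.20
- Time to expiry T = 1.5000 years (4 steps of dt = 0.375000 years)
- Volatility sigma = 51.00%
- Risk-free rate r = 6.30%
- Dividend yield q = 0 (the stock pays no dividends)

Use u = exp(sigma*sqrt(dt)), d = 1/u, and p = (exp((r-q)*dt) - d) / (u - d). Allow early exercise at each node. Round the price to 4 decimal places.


dt = T/N = 0.375000
u = exp(sigma*sqrt(dt)) = 1.366578; d = 1/u = 0.731755
p = (exp((r-q)*dt) - d) / (u - d) = 0.460209
Discount per step: exp(-r*dt) = 0.976652
Stock lattice S(k, i) with i counting down-moves:
  k=0: S(0,0) = 1.0800
  k=1: S(1,0) = 1.4759; S(1,1) = 0.7903
  k=2: S(2,0) = 2.0169; S(2,1) = 1.0800; S(2,2) = 0.5783
  k=3: S(3,0) = 2.7563; S(3,1) = 1.4759; S(3,2) = 0.7903; S(3,3) = 0.4232
  k=4: S(4,0) = 3.7667; S(4,1) = 2.0169; S(4,2) = 1.0800; S(4,3) = 0.5783; S(4,4) = 0.3097
Terminal payoffs V(N, i) = max(S_T - K, 0):
  V(4,0) = 2.566706; V(4,1) = 0.816939; V(4,2) = 0.000000; V(4,3) = 0.000000; V(4,4) = 0.000000
Backward induction: V(k, i) = exp(-r*dt) * [p * V(k+1, i) + (1-p) * V(k+1, i+1)]; then take max(V_cont, immediate exercise) for American.
  V(3,0) = exp(-r*dt) * [p*2.566706 + (1-p)*0.816939] = 1.584322; exercise = 1.556305; V(3,0) = max -> 1.584322
  V(3,1) = exp(-r*dt) * [p*0.816939 + (1-p)*0.000000] = 0.367185; exercise = 0.275904; V(3,1) = max -> 0.367185
  V(3,2) = exp(-r*dt) * [p*0.000000 + (1-p)*0.000000] = 0.000000; exercise = 0.000000; V(3,2) = max -> 0.000000
  V(3,3) = exp(-r*dt) * [p*0.000000 + (1-p)*0.000000] = 0.000000; exercise = 0.000000; V(3,3) = max -> 0.000000
  V(2,0) = exp(-r*dt) * [p*1.584322 + (1-p)*0.367185] = 0.905671; exercise = 0.816939; V(2,0) = max -> 0.905671
  V(2,1) = exp(-r*dt) * [p*0.367185 + (1-p)*0.000000] = 0.165036; exercise = 0.000000; V(2,1) = max -> 0.165036
  V(2,2) = exp(-r*dt) * [p*0.000000 + (1-p)*0.000000] = 0.000000; exercise = 0.000000; V(2,2) = max -> 0.000000
  V(1,0) = exp(-r*dt) * [p*0.905671 + (1-p)*0.165036] = 0.494072; exercise = 0.275904; V(1,0) = max -> 0.494072
  V(1,1) = exp(-r*dt) * [p*0.165036 + (1-p)*0.000000] = 0.074178; exercise = 0.000000; V(1,1) = max -> 0.074178
  V(0,0) = exp(-r*dt) * [p*0.494072 + (1-p)*0.074178] = 0.261173; exercise = 0.000000; V(0,0) = max -> 0.261173

Answer: Price = V(0,0) = 0.2612


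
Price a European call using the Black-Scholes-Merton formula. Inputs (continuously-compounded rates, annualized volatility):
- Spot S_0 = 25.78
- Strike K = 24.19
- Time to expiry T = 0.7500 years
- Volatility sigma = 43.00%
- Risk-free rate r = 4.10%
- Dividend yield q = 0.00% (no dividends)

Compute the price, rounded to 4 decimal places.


Answer: Price = 4.9125

Derivation:
d1 = (ln(S/K) + (r - q + 0.5*sigma^2) * T) / (sigma * sqrt(T)) = 0.43971849
d2 = d1 - sigma * sqrt(T) = 0.06732756
exp(-rT) = 0.96971797; exp(-qT) = 1.00000000
C = S_0 * exp(-qT) * N(d1) - K * exp(-rT) * N(d2)
N(d1) = 0.66992949; N(d2) = 0.52683953
C = 25.7800 * 1.00000000 * 0.66992949 - 24.1900 * 0.96971797 * 0.52683953 = 4.9125


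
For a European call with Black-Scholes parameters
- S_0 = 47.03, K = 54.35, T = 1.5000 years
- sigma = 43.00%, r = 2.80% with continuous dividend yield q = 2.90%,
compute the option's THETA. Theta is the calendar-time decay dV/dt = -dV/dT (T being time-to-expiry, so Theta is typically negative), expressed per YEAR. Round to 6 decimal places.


Answer: Theta = -2.937081

Derivation:
d1 = -0.0142106817; d2 = -0.5408509764
phi(d1) = 0.3989020005; exp(-qT) = 0.9574325541; exp(-rT) = 0.9588697806
Theta = -S*exp(-qT)*phi(d1)*sigma/(2*sqrt(T)) - r*K*exp(-rT)*N(d2) + q*S*exp(-qT)*N(d1)
N(d1) = 0.4943309490; N(d2) = 0.2943051517; sqrt(T) = 1.2247448714
Term 1 = -47.0300 * 0.9574325541 * 0.3989020005 * 0.4300 / (2 * 1.2247448714) = -3.1531324460
Term 2 = -0.0280 * 54.3500 * 0.9588697806 * 0.2943051517 = -0.4294524413
Term 3 = 0.0290 * 47.0300 * 0.9574325541 * 0.4943309490 = 0.6455040452
Theta = -3.1531324460 + (-0.4294524413) + (0.6455040452) = -2.937081


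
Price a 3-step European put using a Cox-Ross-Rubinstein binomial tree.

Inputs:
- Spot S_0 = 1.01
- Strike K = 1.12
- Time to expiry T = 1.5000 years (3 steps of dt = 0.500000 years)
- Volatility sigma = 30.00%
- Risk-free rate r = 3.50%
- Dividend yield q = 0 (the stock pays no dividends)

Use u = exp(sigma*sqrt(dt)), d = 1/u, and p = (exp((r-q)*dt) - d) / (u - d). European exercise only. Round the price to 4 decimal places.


dt = T/N = 0.500000
u = exp(sigma*sqrt(dt)) = 1.236311; d = 1/u = 0.808858
p = (exp((r-q)*dt) - d) / (u - d) = 0.488465
Discount per step: exp(-r*dt) = 0.982652
Stock lattice S(k, i) with i counting down-moves:
  k=0: S(0,0) = 1.0100
  k=1: S(1,0) = 1.2487; S(1,1) = 0.8169
  k=2: S(2,0) = 1.5437; S(2,1) = 1.0100; S(2,2) = 0.6608
  k=3: S(3,0) = 1.9086; S(3,1) = 1.2487; S(3,2) = 0.8169; S(3,3) = 0.5345
Terminal payoffs V(N, i) = max(K - S_T, 0):
  V(3,0) = 0.000000; V(3,1) = 0.000000; V(3,2) = 0.303054; V(3,3) = 0.585512
Backward induction: V(k, i) = exp(-r*dt) * [p * V(k+1, i) + (1-p) * V(k+1, i+1)].
  V(2,0) = exp(-r*dt) * [p*0.000000 + (1-p)*0.000000] = 0.000000
  V(2,1) = exp(-r*dt) * [p*0.000000 + (1-p)*0.303054] = 0.152333
  V(2,2) = exp(-r*dt) * [p*0.303054 + (1-p)*0.585512] = 0.439777
  V(1,0) = exp(-r*dt) * [p*0.000000 + (1-p)*0.152333] = 0.076572
  V(1,1) = exp(-r*dt) * [p*0.152333 + (1-p)*0.439777] = 0.294177
  V(0,0) = exp(-r*dt) * [p*0.076572 + (1-p)*0.294177] = 0.184625

Answer: Price = V(0,0) = 0.1846


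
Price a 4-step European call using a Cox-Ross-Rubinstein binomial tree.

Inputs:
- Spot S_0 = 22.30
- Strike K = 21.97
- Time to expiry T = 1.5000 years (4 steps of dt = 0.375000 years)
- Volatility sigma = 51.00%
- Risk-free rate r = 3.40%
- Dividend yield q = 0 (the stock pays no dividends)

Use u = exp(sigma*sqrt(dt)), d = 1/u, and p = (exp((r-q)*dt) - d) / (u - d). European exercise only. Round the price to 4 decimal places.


dt = T/N = 0.375000
u = exp(sigma*sqrt(dt)) = 1.366578; d = 1/u = 0.731755
p = (exp((r-q)*dt) - d) / (u - d) = 0.442764
Discount per step: exp(-r*dt) = 0.987331
Stock lattice S(k, i) with i counting down-moves:
  k=0: S(0,0) = 22.3000
  k=1: S(1,0) = 30.4747; S(1,1) = 16.3181
  k=2: S(2,0) = 41.6461; S(2,1) = 22.3000; S(2,2) = 11.9409
  k=3: S(3,0) = 56.9126; S(3,1) = 30.4747; S(3,2) = 16.3181; S(3,3) = 8.7378
  k=4: S(4,0) = 77.7755; S(4,1) = 41.6461; S(4,2) = 22.3000; S(4,3) = 11.9409; S(4,4) = 6.3939
Terminal payoffs V(N, i) = max(S_T - K, 0):
  V(4,0) = 55.805498; V(4,1) = 19.676052; V(4,2) = 0.330000; V(4,3) = 0.000000; V(4,4) = 0.000000
Backward induction: V(k, i) = exp(-r*dt) * [p * V(k+1, i) + (1-p) * V(k+1, i+1)].
  V(3,0) = exp(-r*dt) * [p*55.805498 + (1-p)*19.676052] = 35.220925
  V(3,1) = exp(-r*dt) * [p*19.676052 + (1-p)*0.330000] = 8.783033
  V(3,2) = exp(-r*dt) * [p*0.330000 + (1-p)*0.000000] = 0.144261
  V(3,3) = exp(-r*dt) * [p*0.000000 + (1-p)*0.000000] = 0.000000
  V(2,0) = exp(-r*dt) * [p*35.220925 + (1-p)*8.783033] = 20.229204
  V(2,1) = exp(-r*dt) * [p*8.783033 + (1-p)*0.144261] = 3.918911
  V(2,2) = exp(-r*dt) * [p*0.144261 + (1-p)*0.000000] = 0.063064
  V(1,0) = exp(-r*dt) * [p*20.229204 + (1-p)*3.918911] = 10.999380
  V(1,1) = exp(-r*dt) * [p*3.918911 + (1-p)*0.063064] = 1.747866
  V(0,0) = exp(-r*dt) * [p*10.999380 + (1-p)*1.747866] = 5.770064

Answer: Price = V(0,0) = 5.7701


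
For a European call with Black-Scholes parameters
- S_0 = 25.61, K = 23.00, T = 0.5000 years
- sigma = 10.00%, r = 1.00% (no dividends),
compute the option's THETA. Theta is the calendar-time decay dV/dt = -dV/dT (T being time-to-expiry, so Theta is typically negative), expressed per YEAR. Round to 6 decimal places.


d1 = 1.6261855683; d2 = 1.5554748902
phi(d1) = 0.1063331398; exp(-qT) = 1.0000000000; exp(-rT) = 0.9950124792
Theta = -S*exp(-qT)*phi(d1)*sigma/(2*sqrt(T)) - r*K*exp(-rT)*N(d2) + q*S*exp(-qT)*N(d1)
N(d1) = 0.9480449074; N(d2) = 0.9400834949; sqrt(T) = 0.7071067812
Term 1 = -25.6100 * 1.0000000000 * 0.1063331398 * 0.1000 / (2 * 0.7071067812) = -0.1925587325
Term 2 = -0.0100 * 23.0000 * 0.9950124792 * 0.9400834949 = -0.2151408061
Term 3 = 0 (no dividend yield, q = 0)
Theta = -0.1925587325 + (-0.2151408061) + (0.0000000000) = -0.407700

Answer: Theta = -0.407700


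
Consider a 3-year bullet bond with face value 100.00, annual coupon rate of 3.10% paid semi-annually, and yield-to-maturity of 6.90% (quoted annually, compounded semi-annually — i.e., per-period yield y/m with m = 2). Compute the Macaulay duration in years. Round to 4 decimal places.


Coupon per period c = face * coupon_rate / m = 1.550000
Periods per year m = 2; per-period yield y/m = 0.034500
Number of cashflows N = 6
Cashflows (t years, CF_t, discount factor 1/(1+y/m)^(m*t), PV):
  t = 0.5000: CF_t = 1.550000, DF = 0.966651, PV = 1.498308
  t = 1.0000: CF_t = 1.550000, DF = 0.934413, PV = 1.448341
  t = 1.5000: CF_t = 1.550000, DF = 0.903251, PV = 1.400039
  t = 2.0000: CF_t = 1.550000, DF = 0.873128, PV = 1.353349
  t = 2.5000: CF_t = 1.550000, DF = 0.844010, PV = 1.308215
  t = 3.0000: CF_t = 101.550000, DF = 0.815863, PV = 82.850848
Price P = sum_t PV_t = 89.859100
Macaulay numerator sum_t t * PV_t:
  t * PV_t at t = 0.5000: 0.749154
  t * PV_t at t = 1.0000: 1.448341
  t * PV_t at t = 1.5000: 2.100059
  t * PV_t at t = 2.0000: 2.706697
  t * PV_t at t = 2.5000: 3.270538
  t * PV_t at t = 3.0000: 248.552544
Macaulay duration D = (sum_t t * PV_t) / P = 258.827333 / 89.859100 = 2.880369

Answer: Macaulay duration = 2.8804 years


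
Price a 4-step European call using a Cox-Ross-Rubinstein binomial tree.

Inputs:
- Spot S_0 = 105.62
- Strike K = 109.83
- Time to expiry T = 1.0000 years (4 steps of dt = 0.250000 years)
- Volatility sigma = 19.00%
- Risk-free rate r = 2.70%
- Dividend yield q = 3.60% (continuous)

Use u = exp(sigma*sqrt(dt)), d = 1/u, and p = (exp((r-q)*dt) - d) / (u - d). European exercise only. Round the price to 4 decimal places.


dt = T/N = 0.250000
u = exp(sigma*sqrt(dt)) = 1.099659; d = 1/u = 0.909373
p = (exp((r-q)*dt) - d) / (u - d) = 0.464457
Discount per step: exp(-r*dt) = 0.993273
Stock lattice S(k, i) with i counting down-moves:
  k=0: S(0,0) = 105.6200
  k=1: S(1,0) = 116.1460; S(1,1) = 96.0480
  k=2: S(2,0) = 127.7209; S(2,1) = 105.6200; S(2,2) = 87.3434
  k=3: S(3,0) = 140.4495; S(3,1) = 116.1460; S(3,2) = 96.0480; S(3,3) = 79.4277
  k=4: S(4,0) = 154.4465; S(4,1) = 127.7209; S(4,2) = 105.6200; S(4,3) = 87.3434; S(4,4) = 72.2294
Terminal payoffs V(N, i) = max(S_T - K, 0):
  V(4,0) = 44.616498; V(4,1) = 17.890943; V(4,2) = 0.000000; V(4,3) = 0.000000; V(4,4) = 0.000000
Backward induction: V(k, i) = exp(-r*dt) * [p * V(k+1, i) + (1-p) * V(k+1, i+1)].
  V(3,0) = exp(-r*dt) * [p*44.616498 + (1-p)*17.890943] = 30.099947
  V(3,1) = exp(-r*dt) * [p*17.890943 + (1-p)*0.000000] = 8.253670
  V(3,2) = exp(-r*dt) * [p*0.000000 + (1-p)*0.000000] = 0.000000
  V(3,3) = exp(-r*dt) * [p*0.000000 + (1-p)*0.000000] = 0.000000
  V(2,0) = exp(-r*dt) * [p*30.099947 + (1-p)*8.253670] = 18.276539
  V(2,1) = exp(-r*dt) * [p*8.253670 + (1-p)*0.000000] = 3.807684
  V(2,2) = exp(-r*dt) * [p*0.000000 + (1-p)*0.000000] = 0.000000
  V(1,0) = exp(-r*dt) * [p*18.276539 + (1-p)*3.807684] = 10.457019
  V(1,1) = exp(-r*dt) * [p*3.807684 + (1-p)*0.000000] = 1.756608
  V(0,0) = exp(-r*dt) * [p*10.457019 + (1-p)*1.756608] = 5.758571

Answer: Price = V(0,0) = 5.7586


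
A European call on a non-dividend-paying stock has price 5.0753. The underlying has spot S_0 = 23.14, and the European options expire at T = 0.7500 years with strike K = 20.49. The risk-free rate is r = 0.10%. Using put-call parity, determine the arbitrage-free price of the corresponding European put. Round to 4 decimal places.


Answer: Put price = 2.4099

Derivation:
Put-call parity: C - P = S_0 * exp(-qT) - K * exp(-rT).
S_0 * exp(-qT) = 23.1400 * 1.00000000 = 23.14000000
K * exp(-rT) = 20.4900 * 0.99925028 = 20.47463826
P = C - S*exp(-qT) + K*exp(-rT)
P = 5.0753 - 23.14000000 + 20.47463826 = 2.4099


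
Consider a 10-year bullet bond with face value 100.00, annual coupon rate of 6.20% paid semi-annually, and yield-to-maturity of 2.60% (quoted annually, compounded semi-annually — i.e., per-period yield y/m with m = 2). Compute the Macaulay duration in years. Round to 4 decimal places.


Answer: Macaulay duration = 7.9508 years

Derivation:
Coupon per period c = face * coupon_rate / m = 3.100000
Periods per year m = 2; per-period yield y/m = 0.013000
Number of cashflows N = 20
Cashflows (t years, CF_t, discount factor 1/(1+y/m)^(m*t), PV):
  t = 0.5000: CF_t = 3.100000, DF = 0.987167, PV = 3.060217
  t = 1.0000: CF_t = 3.100000, DF = 0.974498, PV = 3.020945
  t = 1.5000: CF_t = 3.100000, DF = 0.961992, PV = 2.982177
  t = 2.0000: CF_t = 3.100000, DF = 0.949647, PV = 2.943906
  t = 2.5000: CF_t = 3.100000, DF = 0.937460, PV = 2.906126
  t = 3.0000: CF_t = 3.100000, DF = 0.925429, PV = 2.868831
  t = 3.5000: CF_t = 3.100000, DF = 0.913553, PV = 2.832015
  t = 4.0000: CF_t = 3.100000, DF = 0.901829, PV = 2.795671
  t = 4.5000: CF_t = 3.100000, DF = 0.890256, PV = 2.759794
  t = 5.0000: CF_t = 3.100000, DF = 0.878831, PV = 2.724377
  t = 5.5000: CF_t = 3.100000, DF = 0.867553, PV = 2.689415
  t = 6.0000: CF_t = 3.100000, DF = 0.856420, PV = 2.654901
  t = 6.5000: CF_t = 3.100000, DF = 0.845429, PV = 2.620830
  t = 7.0000: CF_t = 3.100000, DF = 0.834580, PV = 2.587197
  t = 7.5000: CF_t = 3.100000, DF = 0.823869, PV = 2.553995
  t = 8.0000: CF_t = 3.100000, DF = 0.813296, PV = 2.521219
  t = 8.5000: CF_t = 3.100000, DF = 0.802859, PV = 2.488864
  t = 9.0000: CF_t = 3.100000, DF = 0.792556, PV = 2.456924
  t = 9.5000: CF_t = 3.100000, DF = 0.782385, PV = 2.425394
  t = 10.0000: CF_t = 103.100000, DF = 0.772345, PV = 79.628724
Price P = sum_t PV_t = 131.521522
Macaulay numerator sum_t t * PV_t:
  t * PV_t at t = 0.5000: 1.530109
  t * PV_t at t = 1.0000: 3.020945
  t * PV_t at t = 1.5000: 4.473265
  t * PV_t at t = 2.0000: 5.887812
  t * PV_t at t = 2.5000: 7.265315
  t * PV_t at t = 3.0000: 8.606494
  t * PV_t at t = 3.5000: 9.912053
  t * PV_t at t = 4.0000: 11.182686
  t * PV_t at t = 4.5000: 12.419074
  t * PV_t at t = 5.0000: 13.621886
  t * PV_t at t = 5.5000: 14.791782
  t * PV_t at t = 6.0000: 15.929407
  t * PV_t at t = 6.5000: 17.035397
  t * PV_t at t = 7.0000: 18.110377
  t * PV_t at t = 7.5000: 19.154961
  t * PV_t at t = 8.0000: 20.169752
  t * PV_t at t = 8.5000: 21.155342
  t * PV_t at t = 9.0000: 22.112314
  t * PV_t at t = 9.5000: 23.041239
  t * PV_t at t = 10.0000: 796.287243
Macaulay duration D = (sum_t t * PV_t) / P = 1045.707452 / 131.521522 = 7.950847


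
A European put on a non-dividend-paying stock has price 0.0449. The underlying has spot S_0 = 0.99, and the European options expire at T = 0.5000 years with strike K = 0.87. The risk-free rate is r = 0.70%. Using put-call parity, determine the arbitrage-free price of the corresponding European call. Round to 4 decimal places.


Answer: Call price = 0.1679

Derivation:
Put-call parity: C - P = S_0 * exp(-qT) - K * exp(-rT).
S_0 * exp(-qT) = 0.9900 * 1.00000000 = 0.99000000
K * exp(-rT) = 0.8700 * 0.99650612 = 0.86696032
C = P + S*exp(-qT) - K*exp(-rT)
C = 0.0449 + 0.99000000 - 0.86696032 = 0.1679


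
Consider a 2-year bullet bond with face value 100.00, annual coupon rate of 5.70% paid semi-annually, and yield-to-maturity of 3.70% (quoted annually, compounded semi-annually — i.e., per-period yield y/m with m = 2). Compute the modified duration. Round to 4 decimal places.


Answer: Modified duration = 1.8852

Derivation:
Coupon per period c = face * coupon_rate / m = 2.850000
Periods per year m = 2; per-period yield y/m = 0.018500
Number of cashflows N = 4
Cashflows (t years, CF_t, discount factor 1/(1+y/m)^(m*t), PV):
  t = 0.5000: CF_t = 2.850000, DF = 0.981836, PV = 2.798233
  t = 1.0000: CF_t = 2.850000, DF = 0.964002, PV = 2.747406
  t = 1.5000: CF_t = 2.850000, DF = 0.946492, PV = 2.697502
  t = 2.0000: CF_t = 102.850000, DF = 0.929300, PV = 95.578489
Price P = sum_t PV_t = 103.821630
First compute Macaulay numerator sum_t t * PV_t:
  t * PV_t at t = 0.5000: 1.399116
  t * PV_t at t = 1.0000: 2.747406
  t * PV_t at t = 1.5000: 4.046253
  t * PV_t at t = 2.0000: 191.156979
Macaulay duration D = 199.349754 / 103.821630 = 1.920118
Modified duration = D / (1 + y/m) = 1.920118 / (1 + 0.018500) = 1.885241


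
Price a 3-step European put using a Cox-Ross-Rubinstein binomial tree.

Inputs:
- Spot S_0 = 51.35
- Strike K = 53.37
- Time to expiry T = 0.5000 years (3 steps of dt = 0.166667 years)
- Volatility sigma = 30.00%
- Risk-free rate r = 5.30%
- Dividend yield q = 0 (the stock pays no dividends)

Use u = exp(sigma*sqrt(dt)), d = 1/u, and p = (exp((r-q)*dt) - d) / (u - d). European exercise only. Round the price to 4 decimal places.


Answer: Price = V(0,0) = 4.9633

Derivation:
dt = T/N = 0.166667
u = exp(sigma*sqrt(dt)) = 1.130290; d = 1/u = 0.884728
p = (exp((r-q)*dt) - d) / (u - d) = 0.505551
Discount per step: exp(-r*dt) = 0.991206
Stock lattice S(k, i) with i counting down-moves:
  k=0: S(0,0) = 51.3500
  k=1: S(1,0) = 58.0404; S(1,1) = 45.4308
  k=2: S(2,0) = 65.6025; S(2,1) = 51.3500; S(2,2) = 40.1939
  k=3: S(3,0) = 74.1499; S(3,1) = 58.0404; S(3,2) = 45.4308; S(3,3) = 35.5607
Terminal payoffs V(N, i) = max(K - S_T, 0):
  V(3,0) = 0.000000; V(3,1) = 0.000000; V(3,2) = 7.939193; V(3,3) = 17.809287
Backward induction: V(k, i) = exp(-r*dt) * [p * V(k+1, i) + (1-p) * V(k+1, i+1)].
  V(2,0) = exp(-r*dt) * [p*0.000000 + (1-p)*0.000000] = 0.000000
  V(2,1) = exp(-r*dt) * [p*0.000000 + (1-p)*7.939193] = 3.891004
  V(2,2) = exp(-r*dt) * [p*7.939193 + (1-p)*17.809287] = 12.706712
  V(1,0) = exp(-r*dt) * [p*0.000000 + (1-p)*3.891004] = 1.906984
  V(1,1) = exp(-r*dt) * [p*3.891004 + (1-p)*12.706712] = 8.177370
  V(0,0) = exp(-r*dt) * [p*1.906984 + (1-p)*8.177370] = 4.963334


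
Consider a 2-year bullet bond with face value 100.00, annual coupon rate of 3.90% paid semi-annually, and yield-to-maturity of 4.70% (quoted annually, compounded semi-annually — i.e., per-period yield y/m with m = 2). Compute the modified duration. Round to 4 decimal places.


Answer: Modified duration = 1.8982

Derivation:
Coupon per period c = face * coupon_rate / m = 1.950000
Periods per year m = 2; per-period yield y/m = 0.023500
Number of cashflows N = 4
Cashflows (t years, CF_t, discount factor 1/(1+y/m)^(m*t), PV):
  t = 0.5000: CF_t = 1.950000, DF = 0.977040, PV = 1.905227
  t = 1.0000: CF_t = 1.950000, DF = 0.954606, PV = 1.861482
  t = 1.5000: CF_t = 1.950000, DF = 0.932688, PV = 1.818742
  t = 2.0000: CF_t = 101.950000, DF = 0.911273, PV = 92.904306
Price P = sum_t PV_t = 98.489757
First compute Macaulay numerator sum_t t * PV_t:
  t * PV_t at t = 0.5000: 0.952614
  t * PV_t at t = 1.0000: 1.861482
  t * PV_t at t = 1.5000: 2.728113
  t * PV_t at t = 2.0000: 185.808611
Macaulay duration D = 191.350820 / 98.489757 = 1.942850
Modified duration = D / (1 + y/m) = 1.942850 / (1 + 0.023500) = 1.898241


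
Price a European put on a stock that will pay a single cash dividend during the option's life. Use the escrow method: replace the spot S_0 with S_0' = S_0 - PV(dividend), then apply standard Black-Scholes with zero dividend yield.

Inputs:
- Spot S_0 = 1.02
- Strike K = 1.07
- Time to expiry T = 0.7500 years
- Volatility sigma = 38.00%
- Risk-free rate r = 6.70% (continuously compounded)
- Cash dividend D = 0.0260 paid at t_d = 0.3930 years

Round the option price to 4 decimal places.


Answer: Price = 0.1433

Derivation:
PV(D) = D * exp(-r * t_d) = 0.0260 * 0.97401264 = 0.02532433
S_0' = S_0 - PV(D) = 1.0200 - 0.02532433 = 0.99467567
d1 = (ln(S_0'/K) + (r + sigma^2/2)*T) / (sigma*sqrt(T)) = 0.09542323
d2 = d1 - sigma*sqrt(T) = -0.23366642
exp(-rT) = 0.95099165
N(-d1) = 0.46198933; N(-d2) = 0.59237802
P = K * exp(-rT) * N(-d2) - S_0' * N(-d1) = 1.0700 * 0.95099165 * 0.59237802 - 0.99467567 * 0.46198933 = 0.1433


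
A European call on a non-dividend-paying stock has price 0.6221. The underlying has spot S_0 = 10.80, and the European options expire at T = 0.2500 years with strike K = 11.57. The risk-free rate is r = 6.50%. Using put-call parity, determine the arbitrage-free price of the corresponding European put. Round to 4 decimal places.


Answer: Put price = 1.2056

Derivation:
Put-call parity: C - P = S_0 * exp(-qT) - K * exp(-rT).
S_0 * exp(-qT) = 10.8000 * 1.00000000 = 10.80000000
K * exp(-rT) = 11.5700 * 0.98388132 = 11.38350686
P = C - S*exp(-qT) + K*exp(-rT)
P = 0.6221 - 10.80000000 + 11.38350686 = 1.2056


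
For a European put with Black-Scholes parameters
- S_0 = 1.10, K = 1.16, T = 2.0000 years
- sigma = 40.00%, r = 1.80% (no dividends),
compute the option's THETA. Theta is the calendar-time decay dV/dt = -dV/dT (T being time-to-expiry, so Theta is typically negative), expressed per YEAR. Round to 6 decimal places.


d1 = 0.2525965287; d2 = -0.3130888962
phi(d1) = 0.3864158969; exp(-qT) = 1.0000000000; exp(-rT) = 0.9646402935
Theta = -S*exp(-qT)*phi(d1)*sigma/(2*sqrt(T)) + r*K*exp(-rT)*N(-d2) - q*S*exp(-qT)*N(-d1)
N(-d1) = 0.4002900064; N(-d2) = 0.6228934376; sqrt(T) = 1.4142135624
Term 1 = -1.1000 * 1.0000000000 * 0.3864158969 * 0.4000 / (2 * 1.4142135624) = -0.0601122062
Term 2 = 0.0180 * 1.1600 * 0.9646402935 * 0.6228934376 = 0.0125461261
Term 3 = 0 (no dividend yield, q = 0)
Theta = -0.0601122062 + (0.0125461261) + (0.0000000000) = -0.047566

Answer: Theta = -0.047566


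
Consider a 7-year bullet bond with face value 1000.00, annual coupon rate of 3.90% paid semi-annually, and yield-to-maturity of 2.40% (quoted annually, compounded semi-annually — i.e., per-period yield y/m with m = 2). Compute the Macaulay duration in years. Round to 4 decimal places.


Coupon per period c = face * coupon_rate / m = 19.500000
Periods per year m = 2; per-period yield y/m = 0.012000
Number of cashflows N = 14
Cashflows (t years, CF_t, discount factor 1/(1+y/m)^(m*t), PV):
  t = 0.5000: CF_t = 19.500000, DF = 0.988142, PV = 19.268775
  t = 1.0000: CF_t = 19.500000, DF = 0.976425, PV = 19.040291
  t = 1.5000: CF_t = 19.500000, DF = 0.964847, PV = 18.814517
  t = 2.0000: CF_t = 19.500000, DF = 0.953406, PV = 18.591420
  t = 2.5000: CF_t = 19.500000, DF = 0.942101, PV = 18.370968
  t = 3.0000: CF_t = 19.500000, DF = 0.930930, PV = 18.153131
  t = 3.5000: CF_t = 19.500000, DF = 0.919891, PV = 17.937876
  t = 4.0000: CF_t = 19.500000, DF = 0.908983, PV = 17.725174
  t = 4.5000: CF_t = 19.500000, DF = 0.898205, PV = 17.514994
  t = 5.0000: CF_t = 19.500000, DF = 0.887554, PV = 17.307307
  t = 5.5000: CF_t = 19.500000, DF = 0.877030, PV = 17.102082
  t = 6.0000: CF_t = 19.500000, DF = 0.866630, PV = 16.899290
  t = 6.5000: CF_t = 19.500000, DF = 0.856354, PV = 16.698903
  t = 7.0000: CF_t = 1019.500000, DF = 0.846200, PV = 862.700511
Price P = sum_t PV_t = 1096.125239
Macaulay numerator sum_t t * PV_t:
  t * PV_t at t = 0.5000: 9.634387
  t * PV_t at t = 1.0000: 19.040291
  t * PV_t at t = 1.5000: 28.221776
  t * PV_t at t = 2.0000: 37.182840
  t * PV_t at t = 2.5000: 45.927421
  t * PV_t at t = 3.0000: 54.459392
  t * PV_t at t = 3.5000: 62.782567
  t * PV_t at t = 4.0000: 70.900697
  t * PV_t at t = 4.5000: 78.817474
  t * PV_t at t = 5.0000: 86.536533
  t * PV_t at t = 5.5000: 94.061449
  t * PV_t at t = 6.0000: 101.395741
  t * PV_t at t = 6.5000: 108.542871
  t * PV_t at t = 7.0000: 6038.903574
Macaulay duration D = (sum_t t * PV_t) / P = 6836.407012 / 1096.125239 = 6.236885

Answer: Macaulay duration = 6.2369 years


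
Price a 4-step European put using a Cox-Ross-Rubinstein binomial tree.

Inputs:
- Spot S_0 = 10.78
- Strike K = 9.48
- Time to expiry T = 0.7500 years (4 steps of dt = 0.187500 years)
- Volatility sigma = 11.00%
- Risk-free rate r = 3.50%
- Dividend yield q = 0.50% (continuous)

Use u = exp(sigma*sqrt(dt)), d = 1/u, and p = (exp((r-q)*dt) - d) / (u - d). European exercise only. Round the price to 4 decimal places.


Answer: Price = V(0,0) = 0.0233

Derivation:
dt = T/N = 0.187500
u = exp(sigma*sqrt(dt)) = 1.048784; d = 1/u = 0.953485
p = (exp((r-q)*dt) - d) / (u - d) = 0.547286
Discount per step: exp(-r*dt) = 0.993459
Stock lattice S(k, i) with i counting down-moves:
  k=0: S(0,0) = 10.7800
  k=1: S(1,0) = 11.3059; S(1,1) = 10.2786
  k=2: S(2,0) = 11.8574; S(2,1) = 10.7800; S(2,2) = 9.8005
  k=3: S(3,0) = 12.4359; S(3,1) = 11.3059; S(3,2) = 10.2786; S(3,3) = 9.3446
  k=4: S(4,0) = 13.0426; S(4,1) = 11.8574; S(4,2) = 10.7800; S(4,3) = 9.8005; S(4,4) = 8.9099
Terminal payoffs V(N, i) = max(K - S_T, 0):
  V(4,0) = 0.000000; V(4,1) = 0.000000; V(4,2) = 0.000000; V(4,3) = 0.000000; V(4,4) = 0.570065
Backward induction: V(k, i) = exp(-r*dt) * [p * V(k+1, i) + (1-p) * V(k+1, i+1)].
  V(3,0) = exp(-r*dt) * [p*0.000000 + (1-p)*0.000000] = 0.000000
  V(3,1) = exp(-r*dt) * [p*0.000000 + (1-p)*0.000000] = 0.000000
  V(3,2) = exp(-r*dt) * [p*0.000000 + (1-p)*0.000000] = 0.000000
  V(3,3) = exp(-r*dt) * [p*0.000000 + (1-p)*0.570065] = 0.256388
  V(2,0) = exp(-r*dt) * [p*0.000000 + (1-p)*0.000000] = 0.000000
  V(2,1) = exp(-r*dt) * [p*0.000000 + (1-p)*0.000000] = 0.000000
  V(2,2) = exp(-r*dt) * [p*0.000000 + (1-p)*0.256388] = 0.115312
  V(1,0) = exp(-r*dt) * [p*0.000000 + (1-p)*0.000000] = 0.000000
  V(1,1) = exp(-r*dt) * [p*0.000000 + (1-p)*0.115312] = 0.051862
  V(0,0) = exp(-r*dt) * [p*0.000000 + (1-p)*0.051862] = 0.023325


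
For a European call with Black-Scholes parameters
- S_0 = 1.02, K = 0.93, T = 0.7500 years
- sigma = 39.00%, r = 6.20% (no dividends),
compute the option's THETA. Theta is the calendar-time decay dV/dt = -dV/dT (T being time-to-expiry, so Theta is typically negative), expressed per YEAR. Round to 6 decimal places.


Answer: Theta = -0.110227

Derivation:
d1 = 0.5800469987; d2 = 0.2422970912
phi(d1) = 0.3371707523; exp(-qT) = 1.0000000000; exp(-rT) = 0.9545645606
Theta = -S*exp(-qT)*phi(d1)*sigma/(2*sqrt(T)) - r*K*exp(-rT)*N(d2) + q*S*exp(-qT)*N(d1)
N(d1) = 0.7190585379; N(d2) = 0.5957250162; sqrt(T) = 0.8660254038
Term 1 = -1.0200 * 1.0000000000 * 0.3371707523 * 0.3900 / (2 * 0.8660254038) = -0.0774379855
Term 2 = -0.0620 * 0.9300 * 0.9545645606 * 0.5957250162 = -0.0327888196
Term 3 = 0 (no dividend yield, q = 0)
Theta = -0.0774379855 + (-0.0327888196) + (0.0000000000) = -0.110227


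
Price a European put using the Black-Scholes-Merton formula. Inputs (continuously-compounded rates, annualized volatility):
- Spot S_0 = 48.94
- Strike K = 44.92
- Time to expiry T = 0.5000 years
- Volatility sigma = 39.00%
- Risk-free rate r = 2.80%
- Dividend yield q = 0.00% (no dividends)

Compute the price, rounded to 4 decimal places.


d1 = (ln(S/K) + (r - q + 0.5*sigma^2) * T) / (sigma * sqrt(T)) = 0.49946008
d2 = d1 - sigma * sqrt(T) = 0.22368844
exp(-rT) = 0.98609754; exp(-qT) = 1.00000000
P = K * exp(-rT) * N(-d2) - S_0 * exp(-qT) * N(-d1)
N(-d1) = 0.30872765; N(-d2) = 0.41149987
P = 44.9200 * 0.98609754 * 0.41149987 - 48.9400 * 1.00000000 * 0.30872765 = 3.1185

Answer: Price = 3.1185


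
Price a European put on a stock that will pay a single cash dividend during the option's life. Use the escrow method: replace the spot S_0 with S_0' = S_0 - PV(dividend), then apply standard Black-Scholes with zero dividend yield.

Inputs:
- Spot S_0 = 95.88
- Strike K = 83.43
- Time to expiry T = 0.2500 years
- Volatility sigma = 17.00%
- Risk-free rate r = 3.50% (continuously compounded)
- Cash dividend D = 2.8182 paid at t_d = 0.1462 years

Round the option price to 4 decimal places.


PV(D) = D * exp(-r * t_d) = 2.8182 * 0.99489607 = 2.80381610
S_0' = S_0 - PV(D) = 95.8800 - 2.80381610 = 93.07618390
d1 = (ln(S_0'/K) + (r + sigma^2/2)*T) / (sigma*sqrt(T)) = 1.43262215
d2 = d1 - sigma*sqrt(T) = 1.34762215
exp(-rT) = 0.99128817
N(-d1) = 0.07598292; N(-d2) = 0.08888997
P = K * exp(-rT) * N(-d2) - S_0' * N(-d1) = 83.4300 * 0.99128817 * 0.08888997 - 93.07618390 * 0.07598292 = 0.2793

Answer: Price = 0.2793


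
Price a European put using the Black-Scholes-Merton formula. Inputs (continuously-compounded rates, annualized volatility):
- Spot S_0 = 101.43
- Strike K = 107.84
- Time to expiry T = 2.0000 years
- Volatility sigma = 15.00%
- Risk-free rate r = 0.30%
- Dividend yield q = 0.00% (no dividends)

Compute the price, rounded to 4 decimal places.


Answer: Price = 11.9900

Derivation:
d1 = (ln(S/K) + (r - q + 0.5*sigma^2) * T) / (sigma * sqrt(T)) = -0.15452518
d2 = d1 - sigma * sqrt(T) = -0.36665722
exp(-rT) = 0.99401796; exp(-qT) = 1.00000000
P = K * exp(-rT) * N(-d2) - S_0 * exp(-qT) * N(-d1)
N(-d1) = 0.56140217; N(-d2) = 0.64306264
P = 107.8400 * 0.99401796 * 0.64306264 - 101.4300 * 1.00000000 * 0.56140217 = 11.9900


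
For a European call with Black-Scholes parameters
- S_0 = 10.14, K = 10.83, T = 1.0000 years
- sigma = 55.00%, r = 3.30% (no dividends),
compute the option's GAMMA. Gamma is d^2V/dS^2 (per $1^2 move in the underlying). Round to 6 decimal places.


Answer: Gamma = 0.069895

Derivation:
d1 = 0.2153053403; d2 = -0.3346946597
phi(d1) = 0.3898018570; exp(-qT) = 1.0000000000; exp(-rT) = 0.9675385596
Gamma = exp(-qT) * phi(d1) / (S * sigma * sqrt(T)) = 1.0000000000 * 0.3898018570 / (10.1400 * 0.5500 * 1.0000000000) = 0.069895


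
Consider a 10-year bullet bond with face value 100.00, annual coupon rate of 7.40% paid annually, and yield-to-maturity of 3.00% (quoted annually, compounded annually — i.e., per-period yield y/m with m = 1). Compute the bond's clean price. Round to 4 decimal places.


Answer: Price = 137.5329

Derivation:
Coupon per period c = face * coupon_rate / m = 7.400000
Periods per year m = 1; per-period yield y/m = 0.030000
Number of cashflows N = 10
Cashflows (t years, CF_t, discount factor 1/(1+y/m)^(m*t), PV):
  t = 1.0000: CF_t = 7.400000, DF = 0.970874, PV = 7.184466
  t = 2.0000: CF_t = 7.400000, DF = 0.942596, PV = 6.975210
  t = 3.0000: CF_t = 7.400000, DF = 0.915142, PV = 6.772048
  t = 4.0000: CF_t = 7.400000, DF = 0.888487, PV = 6.574804
  t = 5.0000: CF_t = 7.400000, DF = 0.862609, PV = 6.383305
  t = 6.0000: CF_t = 7.400000, DF = 0.837484, PV = 6.197383
  t = 7.0000: CF_t = 7.400000, DF = 0.813092, PV = 6.016877
  t = 8.0000: CF_t = 7.400000, DF = 0.789409, PV = 5.841628
  t = 9.0000: CF_t = 7.400000, DF = 0.766417, PV = 5.671484
  t = 10.0000: CF_t = 107.400000, DF = 0.744094, PV = 79.915686
Price P = sum_t PV_t = 137.532892


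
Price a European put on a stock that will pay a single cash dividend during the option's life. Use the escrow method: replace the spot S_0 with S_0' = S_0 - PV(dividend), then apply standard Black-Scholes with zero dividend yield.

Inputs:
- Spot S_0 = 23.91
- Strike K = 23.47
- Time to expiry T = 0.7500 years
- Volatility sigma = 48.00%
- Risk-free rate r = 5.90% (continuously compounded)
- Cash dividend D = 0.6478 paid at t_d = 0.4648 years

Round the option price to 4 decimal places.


PV(D) = D * exp(-r * t_d) = 0.6478 * 0.97294940 = 0.63027662
S_0' = S_0 - PV(D) = 23.9100 - 0.63027662 = 23.27972338
d1 = (ln(S_0'/K) + (r + sigma^2/2)*T) / (sigma*sqrt(T)) = 0.29471261
d2 = d1 - sigma*sqrt(T) = -0.12097959
exp(-rT) = 0.95671475
N(-d1) = 0.38410672; N(-d2) = 0.54814640
P = K * exp(-rT) * N(-d2) - S_0' * N(-d1) = 23.4700 * 0.95671475 * 0.54814640 - 23.27972338 * 0.38410672 = 3.3662

Answer: Price = 3.3662


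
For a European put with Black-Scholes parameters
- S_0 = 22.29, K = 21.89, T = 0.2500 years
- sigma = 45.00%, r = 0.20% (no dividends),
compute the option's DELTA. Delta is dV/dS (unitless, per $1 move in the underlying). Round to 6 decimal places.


d1 = 0.1952032705; d2 = -0.0297967295
phi(d1) = 0.3914135162; exp(-qT) = 1.0000000000; exp(-rT) = 0.9995001250
N(-d1) = 0.4226169094
Delta = -exp(-qT) * N(-d1) = -1.0000000000 * 0.4226169094 = -0.422617

Answer: Delta = -0.422617


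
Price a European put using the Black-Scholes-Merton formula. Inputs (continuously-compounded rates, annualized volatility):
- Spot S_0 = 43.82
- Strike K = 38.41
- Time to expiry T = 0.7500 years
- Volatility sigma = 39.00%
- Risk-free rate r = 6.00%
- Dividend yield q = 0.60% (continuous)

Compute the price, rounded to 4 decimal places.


Answer: Price = 2.6129

Derivation:
d1 = (ln(S/K) + (r - q + 0.5*sigma^2) * T) / (sigma * sqrt(T)) = 0.67893428
d2 = d1 - sigma * sqrt(T) = 0.34118438
exp(-rT) = 0.95599748; exp(-qT) = 0.99551011
P = K * exp(-rT) * N(-d2) - S_0 * exp(-qT) * N(-d1)
N(-d1) = 0.24858975; N(-d2) = 0.36648239
P = 38.4100 * 0.95599748 * 0.36648239 - 43.8200 * 0.99551011 * 0.24858975 = 2.6129


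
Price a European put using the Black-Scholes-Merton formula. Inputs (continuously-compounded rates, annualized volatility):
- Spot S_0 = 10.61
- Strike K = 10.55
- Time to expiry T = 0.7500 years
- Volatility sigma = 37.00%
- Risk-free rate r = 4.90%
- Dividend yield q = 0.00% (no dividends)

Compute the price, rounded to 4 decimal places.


Answer: Price = 1.1136

Derivation:
d1 = (ln(S/K) + (r - q + 0.5*sigma^2) * T) / (sigma * sqrt(T)) = 0.29260297
d2 = d1 - sigma * sqrt(T) = -0.02782643
exp(-rT) = 0.96391708; exp(-qT) = 1.00000000
P = K * exp(-rT) * N(-d2) - S_0 * exp(-qT) * N(-d1)
N(-d1) = 0.38491282; N(-d2) = 0.51109971
P = 10.5500 * 0.96391708 * 0.51109971 - 10.6100 * 1.00000000 * 0.38491282 = 1.1136


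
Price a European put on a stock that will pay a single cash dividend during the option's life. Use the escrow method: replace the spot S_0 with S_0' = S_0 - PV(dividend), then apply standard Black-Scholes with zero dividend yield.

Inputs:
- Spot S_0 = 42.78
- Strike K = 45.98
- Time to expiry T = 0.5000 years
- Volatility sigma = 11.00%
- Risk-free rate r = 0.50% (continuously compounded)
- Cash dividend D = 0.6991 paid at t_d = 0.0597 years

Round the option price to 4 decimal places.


Answer: Price = 4.0152

Derivation:
PV(D) = D * exp(-r * t_d) = 0.6991 * 0.99970154 = 0.69889135
S_0' = S_0 - PV(D) = 42.7800 - 0.69889135 = 42.08110865
d1 = (ln(S_0'/K) + (r + sigma^2/2)*T) / (sigma*sqrt(T)) = -1.06815043
d2 = d1 - sigma*sqrt(T) = -1.14593217
exp(-rT) = 0.99750312
N(-d1) = 0.85727367; N(-d2) = 0.87408839
P = K * exp(-rT) * N(-d2) - S_0' * N(-d1) = 45.9800 * 0.99750312 * 0.87408839 - 42.08110865 * 0.85727367 = 4.0152


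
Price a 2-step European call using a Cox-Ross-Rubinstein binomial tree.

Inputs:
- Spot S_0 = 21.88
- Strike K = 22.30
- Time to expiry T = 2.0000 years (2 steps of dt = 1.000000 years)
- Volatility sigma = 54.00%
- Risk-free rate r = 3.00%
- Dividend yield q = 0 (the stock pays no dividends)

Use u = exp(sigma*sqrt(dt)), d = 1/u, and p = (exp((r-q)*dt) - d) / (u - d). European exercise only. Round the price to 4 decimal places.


Answer: Price = V(0,0) = 6.1924

Derivation:
dt = T/N = 1.000000
u = exp(sigma*sqrt(dt)) = 1.716007; d = 1/u = 0.582748
p = (exp((r-q)*dt) - d) / (u - d) = 0.395061
Discount per step: exp(-r*dt) = 0.970446
Stock lattice S(k, i) with i counting down-moves:
  k=0: S(0,0) = 21.8800
  k=1: S(1,0) = 37.5462; S(1,1) = 12.7505
  k=2: S(2,0) = 64.4296; S(2,1) = 21.8800; S(2,2) = 7.4304
Terminal payoffs V(N, i) = max(S_T - K, 0):
  V(2,0) = 42.129589; V(2,1) = 0.000000; V(2,2) = 0.000000
Backward induction: V(k, i) = exp(-r*dt) * [p * V(k+1, i) + (1-p) * V(k+1, i+1)].
  V(1,0) = exp(-r*dt) * [p*42.129589 + (1-p)*0.000000] = 16.151860
  V(1,1) = exp(-r*dt) * [p*0.000000 + (1-p)*0.000000] = 0.000000
  V(0,0) = exp(-r*dt) * [p*16.151860 + (1-p)*0.000000] = 6.192384
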